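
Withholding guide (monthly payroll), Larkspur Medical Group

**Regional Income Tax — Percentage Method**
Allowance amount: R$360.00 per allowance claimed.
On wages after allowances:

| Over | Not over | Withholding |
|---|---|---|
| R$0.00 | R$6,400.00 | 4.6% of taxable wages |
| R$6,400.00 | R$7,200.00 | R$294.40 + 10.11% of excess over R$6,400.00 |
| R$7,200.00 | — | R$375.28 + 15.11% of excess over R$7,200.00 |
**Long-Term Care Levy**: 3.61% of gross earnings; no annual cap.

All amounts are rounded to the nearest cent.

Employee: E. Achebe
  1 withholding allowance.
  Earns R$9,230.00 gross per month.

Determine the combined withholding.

Regional Income Tax: taxable = R$9,230.00 − 1×R$360.00 = R$8,870.00
  R$375.28 + 15.11% × (R$8,870.00 − R$7,200.00) = R$375.28 + 15.11% × R$1,670.00 = R$627.62
Long-Term Care Levy: 3.61% × R$9,230.00 = R$333.20
Total: R$627.62 + R$333.20 = R$960.82

R$960.82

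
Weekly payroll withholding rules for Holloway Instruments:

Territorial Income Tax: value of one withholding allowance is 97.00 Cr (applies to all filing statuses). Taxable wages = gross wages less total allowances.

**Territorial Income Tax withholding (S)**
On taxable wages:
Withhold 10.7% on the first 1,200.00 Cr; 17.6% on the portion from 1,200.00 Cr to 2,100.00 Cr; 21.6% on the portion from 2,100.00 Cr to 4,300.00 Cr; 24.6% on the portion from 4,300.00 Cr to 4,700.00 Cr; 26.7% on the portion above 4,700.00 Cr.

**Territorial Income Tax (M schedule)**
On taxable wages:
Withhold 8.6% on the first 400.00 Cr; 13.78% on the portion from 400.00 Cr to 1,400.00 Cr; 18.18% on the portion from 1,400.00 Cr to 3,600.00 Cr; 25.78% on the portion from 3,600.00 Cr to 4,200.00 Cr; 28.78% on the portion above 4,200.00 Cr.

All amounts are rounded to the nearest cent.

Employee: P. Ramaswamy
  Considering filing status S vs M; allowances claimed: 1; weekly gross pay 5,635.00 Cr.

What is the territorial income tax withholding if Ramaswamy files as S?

Territorial Income Tax (S): taxable = 5,635.00 Cr − 1×97.00 Cr = 5,538.00 Cr
  860.40 Cr + 26.7% × (5,538.00 Cr − 4,700.00 Cr) = 860.40 Cr + 26.7% × 838.00 Cr = 1,084.15 Cr

1,084.15 Cr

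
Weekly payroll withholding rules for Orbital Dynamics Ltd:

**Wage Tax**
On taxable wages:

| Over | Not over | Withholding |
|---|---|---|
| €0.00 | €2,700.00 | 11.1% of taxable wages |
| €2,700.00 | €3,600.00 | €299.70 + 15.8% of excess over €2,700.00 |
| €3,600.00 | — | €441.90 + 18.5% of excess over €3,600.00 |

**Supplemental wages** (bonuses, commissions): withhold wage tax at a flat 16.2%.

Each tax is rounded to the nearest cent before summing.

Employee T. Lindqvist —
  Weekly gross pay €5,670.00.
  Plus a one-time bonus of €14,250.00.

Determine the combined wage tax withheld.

€3,133.35

Wage Tax: taxable = €5,670.00
  €441.90 + 18.5% × (€5,670.00 − €3,600.00) = €441.90 + 18.5% × €2,070.00 = €824.85
Supplemental (16.2% flat on bonus): 16.2% × €14,250.00 = €2,308.50
Total wage tax: €824.85 + €2,308.50 = €3,133.35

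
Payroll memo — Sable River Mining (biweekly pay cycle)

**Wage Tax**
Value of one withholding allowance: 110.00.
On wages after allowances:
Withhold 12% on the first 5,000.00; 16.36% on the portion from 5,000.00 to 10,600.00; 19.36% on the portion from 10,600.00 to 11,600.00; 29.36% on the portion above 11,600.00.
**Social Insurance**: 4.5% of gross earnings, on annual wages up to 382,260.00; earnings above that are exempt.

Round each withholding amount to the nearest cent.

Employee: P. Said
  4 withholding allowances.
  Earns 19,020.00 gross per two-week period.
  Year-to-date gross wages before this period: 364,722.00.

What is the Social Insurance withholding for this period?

789.21

Social Insurance: cap 382,260.00 − YTD 364,722.00 = 17,538.00 subject; 4.5% × 17,538.00 = 789.21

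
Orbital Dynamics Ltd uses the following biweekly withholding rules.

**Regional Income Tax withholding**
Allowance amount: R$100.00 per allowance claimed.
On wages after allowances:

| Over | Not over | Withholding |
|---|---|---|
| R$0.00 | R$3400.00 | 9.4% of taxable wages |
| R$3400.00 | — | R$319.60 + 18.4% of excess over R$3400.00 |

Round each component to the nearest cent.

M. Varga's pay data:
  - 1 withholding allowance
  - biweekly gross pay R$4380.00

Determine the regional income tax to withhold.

Regional Income Tax: taxable = R$4380.00 − 1×R$100.00 = R$4280.00
  R$319.60 + 18.4% × (R$4280.00 − R$3400.00) = R$319.60 + 18.4% × R$880.00 = R$481.52

R$481.52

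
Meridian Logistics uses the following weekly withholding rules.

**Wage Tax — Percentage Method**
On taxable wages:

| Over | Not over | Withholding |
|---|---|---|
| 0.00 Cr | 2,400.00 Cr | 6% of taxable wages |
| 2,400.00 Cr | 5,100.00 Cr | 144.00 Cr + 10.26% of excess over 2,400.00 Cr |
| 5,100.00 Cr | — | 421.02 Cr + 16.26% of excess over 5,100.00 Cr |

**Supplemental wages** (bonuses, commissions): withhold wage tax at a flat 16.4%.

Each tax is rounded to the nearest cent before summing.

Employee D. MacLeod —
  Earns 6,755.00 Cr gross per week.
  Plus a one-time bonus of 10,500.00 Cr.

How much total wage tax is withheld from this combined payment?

Wage Tax: taxable = 6,755.00 Cr
  421.02 Cr + 16.26% × (6,755.00 Cr − 5,100.00 Cr) = 421.02 Cr + 16.26% × 1,655.00 Cr = 690.12 Cr
Supplemental (16.4% flat on bonus): 16.4% × 10,500.00 Cr = 1,722.00 Cr
Total wage tax: 690.12 Cr + 1,722.00 Cr = 2,412.12 Cr

2,412.12 Cr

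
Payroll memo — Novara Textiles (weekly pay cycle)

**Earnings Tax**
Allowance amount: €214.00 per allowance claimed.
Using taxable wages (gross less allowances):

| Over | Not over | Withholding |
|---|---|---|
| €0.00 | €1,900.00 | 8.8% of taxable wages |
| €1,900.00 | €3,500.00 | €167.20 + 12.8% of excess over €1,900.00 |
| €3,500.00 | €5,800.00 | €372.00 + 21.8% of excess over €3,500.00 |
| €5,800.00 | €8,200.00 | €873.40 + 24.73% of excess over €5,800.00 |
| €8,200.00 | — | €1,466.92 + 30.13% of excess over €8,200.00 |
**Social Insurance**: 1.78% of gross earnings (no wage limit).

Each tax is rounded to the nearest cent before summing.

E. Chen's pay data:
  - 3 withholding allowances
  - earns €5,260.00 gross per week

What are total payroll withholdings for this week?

Earnings Tax: taxable = €5,260.00 − 3×€214.00 = €4,618.00
  €372.00 + 21.8% × (€4,618.00 − €3,500.00) = €372.00 + 21.8% × €1,118.00 = €615.72
Social Insurance: 1.78% × €5,260.00 = €93.63
Total: €615.72 + €93.63 = €709.35

€709.35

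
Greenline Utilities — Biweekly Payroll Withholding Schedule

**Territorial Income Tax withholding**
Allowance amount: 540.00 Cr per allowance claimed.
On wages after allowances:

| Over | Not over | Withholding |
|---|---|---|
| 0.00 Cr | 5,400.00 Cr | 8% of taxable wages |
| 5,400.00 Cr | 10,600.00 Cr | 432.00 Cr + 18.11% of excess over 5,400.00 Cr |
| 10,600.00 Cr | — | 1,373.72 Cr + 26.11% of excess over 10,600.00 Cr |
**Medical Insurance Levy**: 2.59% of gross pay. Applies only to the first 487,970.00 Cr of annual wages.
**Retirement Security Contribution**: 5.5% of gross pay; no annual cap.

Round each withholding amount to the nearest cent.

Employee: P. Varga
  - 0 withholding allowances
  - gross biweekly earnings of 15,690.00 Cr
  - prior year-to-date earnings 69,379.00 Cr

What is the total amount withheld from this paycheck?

3,972.04 Cr

Territorial Income Tax: taxable = 15,690.00 Cr
  1,373.72 Cr + 26.11% × (15,690.00 Cr − 10,600.00 Cr) = 1,373.72 Cr + 26.11% × 5,090.00 Cr = 2,702.72 Cr
Medical Insurance Levy: 2.59% × 15,690.00 Cr = 406.37 Cr
Retirement Security Contribution: 5.5% × 15,690.00 Cr = 862.95 Cr
Total: 2,702.72 Cr + 406.37 Cr + 862.95 Cr = 3,972.04 Cr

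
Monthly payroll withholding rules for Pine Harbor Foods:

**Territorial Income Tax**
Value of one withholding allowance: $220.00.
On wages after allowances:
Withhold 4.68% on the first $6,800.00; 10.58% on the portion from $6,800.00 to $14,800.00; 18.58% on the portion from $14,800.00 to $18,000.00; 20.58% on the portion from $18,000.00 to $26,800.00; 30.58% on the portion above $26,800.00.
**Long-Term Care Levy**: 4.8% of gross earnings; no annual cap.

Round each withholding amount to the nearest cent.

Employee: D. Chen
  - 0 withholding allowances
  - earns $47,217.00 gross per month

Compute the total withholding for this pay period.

Territorial Income Tax: taxable = $47,217.00
  $3,570.24 + 30.58% × ($47,217.00 − $26,800.00) = $3,570.24 + 30.58% × $20,417.00 = $9,813.76
Long-Term Care Levy: 4.8% × $47,217.00 = $2,266.42
Total: $9,813.76 + $2,266.42 = $12,080.18

$12,080.18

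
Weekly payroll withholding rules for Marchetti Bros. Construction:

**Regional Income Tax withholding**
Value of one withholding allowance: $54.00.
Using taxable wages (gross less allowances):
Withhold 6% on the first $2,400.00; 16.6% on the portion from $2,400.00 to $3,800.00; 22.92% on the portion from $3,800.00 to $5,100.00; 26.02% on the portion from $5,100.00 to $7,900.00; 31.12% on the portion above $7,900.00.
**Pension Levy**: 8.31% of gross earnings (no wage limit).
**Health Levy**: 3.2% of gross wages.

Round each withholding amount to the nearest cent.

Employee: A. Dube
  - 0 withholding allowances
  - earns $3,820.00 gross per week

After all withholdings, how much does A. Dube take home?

$2,999.34

Regional Income Tax: taxable = $3,820.00
  $376.40 + 22.92% × ($3,820.00 − $3,800.00) = $376.40 + 22.92% × $20.00 = $380.98
Pension Levy: 8.31% × $3,820.00 = $317.44
Health Levy: 3.2% × $3,820.00 = $122.24
Total withheld: $380.98 + $317.44 + $122.24 = $820.66
Net pay: $3,820.00 − $820.66 = $2,999.34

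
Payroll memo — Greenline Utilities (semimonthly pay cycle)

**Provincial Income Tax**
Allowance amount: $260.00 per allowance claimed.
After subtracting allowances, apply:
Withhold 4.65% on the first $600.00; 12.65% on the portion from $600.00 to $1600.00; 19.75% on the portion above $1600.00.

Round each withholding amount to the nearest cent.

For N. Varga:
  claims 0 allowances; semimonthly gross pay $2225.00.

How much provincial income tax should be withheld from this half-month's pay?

Provincial Income Tax: taxable = $2225.00
  $154.40 + 19.75% × ($2225.00 − $1600.00) = $154.40 + 19.75% × $625.00 = $277.84

$277.84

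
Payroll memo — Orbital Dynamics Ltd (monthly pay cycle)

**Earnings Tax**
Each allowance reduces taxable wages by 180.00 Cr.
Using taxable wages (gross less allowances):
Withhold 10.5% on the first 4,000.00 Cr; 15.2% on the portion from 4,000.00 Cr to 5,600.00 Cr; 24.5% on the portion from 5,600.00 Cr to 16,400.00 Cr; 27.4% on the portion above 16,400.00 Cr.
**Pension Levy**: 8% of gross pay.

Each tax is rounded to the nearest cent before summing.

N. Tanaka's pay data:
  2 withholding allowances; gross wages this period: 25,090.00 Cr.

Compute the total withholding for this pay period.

Earnings Tax: taxable = 25,090.00 Cr − 2×180.00 Cr = 24,730.00 Cr
  3,309.20 Cr + 27.4% × (24,730.00 Cr − 16,400.00 Cr) = 3,309.20 Cr + 27.4% × 8,330.00 Cr = 5,591.62 Cr
Pension Levy: 8% × 25,090.00 Cr = 2,007.20 Cr
Total: 5,591.62 Cr + 2,007.20 Cr = 7,598.82 Cr

7,598.82 Cr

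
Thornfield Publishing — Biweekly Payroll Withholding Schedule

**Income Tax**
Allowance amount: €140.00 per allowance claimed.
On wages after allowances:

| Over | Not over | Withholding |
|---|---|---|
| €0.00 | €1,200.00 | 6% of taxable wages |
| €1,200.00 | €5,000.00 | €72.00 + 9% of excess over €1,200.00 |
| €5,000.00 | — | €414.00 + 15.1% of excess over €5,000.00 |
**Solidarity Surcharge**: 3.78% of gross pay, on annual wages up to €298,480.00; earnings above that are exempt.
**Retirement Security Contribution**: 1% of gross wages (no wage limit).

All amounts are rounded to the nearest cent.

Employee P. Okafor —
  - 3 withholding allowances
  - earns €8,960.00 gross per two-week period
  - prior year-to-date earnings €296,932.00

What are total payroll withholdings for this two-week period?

€1,096.65

Income Tax: taxable = €8,960.00 − 3×€140.00 = €8,540.00
  €414.00 + 15.1% × (€8,540.00 − €5,000.00) = €414.00 + 15.1% × €3,540.00 = €948.54
Solidarity Surcharge: cap €298,480.00 − YTD €296,932.00 = €1,548.00 subject; 3.78% × €1,548.00 = €58.51
Retirement Security Contribution: 1% × €8,960.00 = €89.60
Total: €948.54 + €58.51 + €89.60 = €1,096.65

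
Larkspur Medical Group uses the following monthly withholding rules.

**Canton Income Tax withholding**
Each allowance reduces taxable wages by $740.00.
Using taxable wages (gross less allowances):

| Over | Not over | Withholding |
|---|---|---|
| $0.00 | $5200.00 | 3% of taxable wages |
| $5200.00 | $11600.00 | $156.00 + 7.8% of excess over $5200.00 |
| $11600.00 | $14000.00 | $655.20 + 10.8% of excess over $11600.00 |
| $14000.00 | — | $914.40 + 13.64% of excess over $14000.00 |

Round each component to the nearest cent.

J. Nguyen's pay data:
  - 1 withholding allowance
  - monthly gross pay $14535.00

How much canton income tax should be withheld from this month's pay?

Canton Income Tax: taxable = $14535.00 − 1×$740.00 = $13795.00
  $655.20 + 10.8% × ($13795.00 − $11600.00) = $655.20 + 10.8% × $2195.00 = $892.26

$892.26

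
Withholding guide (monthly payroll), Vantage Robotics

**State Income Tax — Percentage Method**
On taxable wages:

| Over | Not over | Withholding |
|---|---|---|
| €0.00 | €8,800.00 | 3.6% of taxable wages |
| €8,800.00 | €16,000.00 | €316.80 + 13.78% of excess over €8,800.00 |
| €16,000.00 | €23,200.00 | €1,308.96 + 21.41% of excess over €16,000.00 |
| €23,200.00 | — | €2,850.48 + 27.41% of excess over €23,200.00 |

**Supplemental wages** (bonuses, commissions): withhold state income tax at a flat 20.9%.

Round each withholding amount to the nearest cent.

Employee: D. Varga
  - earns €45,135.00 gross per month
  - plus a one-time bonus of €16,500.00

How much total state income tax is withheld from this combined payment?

€12,311.36

State Income Tax: taxable = €45,135.00
  €2,850.48 + 27.41% × (€45,135.00 − €23,200.00) = €2,850.48 + 27.41% × €21,935.00 = €8,862.86
Supplemental (20.9% flat on bonus): 20.9% × €16,500.00 = €3,448.50
Total state income tax: €8,862.86 + €3,448.50 = €12,311.36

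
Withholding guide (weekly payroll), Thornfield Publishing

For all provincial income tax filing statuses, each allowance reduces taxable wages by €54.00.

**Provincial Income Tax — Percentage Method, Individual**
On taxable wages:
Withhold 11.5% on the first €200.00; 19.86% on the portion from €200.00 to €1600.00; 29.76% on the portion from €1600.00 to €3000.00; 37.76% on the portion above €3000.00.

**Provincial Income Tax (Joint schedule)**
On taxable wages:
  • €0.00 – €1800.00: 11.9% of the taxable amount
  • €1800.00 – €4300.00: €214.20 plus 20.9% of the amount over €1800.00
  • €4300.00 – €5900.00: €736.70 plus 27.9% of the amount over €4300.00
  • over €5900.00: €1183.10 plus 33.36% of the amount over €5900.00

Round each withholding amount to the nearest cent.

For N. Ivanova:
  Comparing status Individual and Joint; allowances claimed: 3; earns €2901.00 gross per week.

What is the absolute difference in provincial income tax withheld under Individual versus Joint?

Provincial Income Tax (Individual): taxable = €2901.00 − 3×€54.00 = €2739.00
  €301.04 + 29.76% × (€2739.00 − €1600.00) = €301.04 + 29.76% × €1139.00 = €640.01
Provincial Income Tax (Joint): taxable = €2901.00 − 3×€54.00 = €2739.00
  €214.20 + 20.9% × (€2739.00 − €1800.00) = €214.20 + 20.9% × €939.00 = €410.45
Difference: |€640.01 − €410.45| = €229.56 (higher under Individual)

€229.56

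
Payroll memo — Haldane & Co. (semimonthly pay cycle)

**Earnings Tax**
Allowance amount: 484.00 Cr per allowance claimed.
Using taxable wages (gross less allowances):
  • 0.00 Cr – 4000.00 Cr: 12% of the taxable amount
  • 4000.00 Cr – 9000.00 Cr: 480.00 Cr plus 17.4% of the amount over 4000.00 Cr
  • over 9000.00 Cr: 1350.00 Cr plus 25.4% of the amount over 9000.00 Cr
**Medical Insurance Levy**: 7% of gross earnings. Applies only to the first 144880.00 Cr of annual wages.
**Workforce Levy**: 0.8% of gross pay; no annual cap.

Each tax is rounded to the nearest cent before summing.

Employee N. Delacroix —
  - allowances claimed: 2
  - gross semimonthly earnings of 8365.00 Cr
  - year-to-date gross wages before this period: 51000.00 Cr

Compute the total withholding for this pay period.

Earnings Tax: taxable = 8365.00 Cr − 2×484.00 Cr = 7397.00 Cr
  480.00 Cr + 17.4% × (7397.00 Cr − 4000.00 Cr) = 480.00 Cr + 17.4% × 3397.00 Cr = 1071.08 Cr
Medical Insurance Levy: 7% × 8365.00 Cr = 585.55 Cr
Workforce Levy: 0.8% × 8365.00 Cr = 66.92 Cr
Total: 1071.08 Cr + 585.55 Cr + 66.92 Cr = 1723.55 Cr

1723.55 Cr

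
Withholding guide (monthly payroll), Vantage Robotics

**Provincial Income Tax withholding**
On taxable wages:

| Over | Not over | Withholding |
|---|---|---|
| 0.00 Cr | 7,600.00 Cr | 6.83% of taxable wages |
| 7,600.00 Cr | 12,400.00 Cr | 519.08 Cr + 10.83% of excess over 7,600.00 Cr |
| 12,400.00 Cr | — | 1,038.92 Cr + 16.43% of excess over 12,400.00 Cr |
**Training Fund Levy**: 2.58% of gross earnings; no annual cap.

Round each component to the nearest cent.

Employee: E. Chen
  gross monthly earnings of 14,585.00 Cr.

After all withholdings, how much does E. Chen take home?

Provincial Income Tax: taxable = 14,585.00 Cr
  1,038.92 Cr + 16.43% × (14,585.00 Cr − 12,400.00 Cr) = 1,038.92 Cr + 16.43% × 2,185.00 Cr = 1,397.92 Cr
Training Fund Levy: 2.58% × 14,585.00 Cr = 376.29 Cr
Total withheld: 1,397.92 Cr + 376.29 Cr = 1,774.21 Cr
Net pay: 14,585.00 Cr − 1,774.21 Cr = 12,810.79 Cr

12,810.79 Cr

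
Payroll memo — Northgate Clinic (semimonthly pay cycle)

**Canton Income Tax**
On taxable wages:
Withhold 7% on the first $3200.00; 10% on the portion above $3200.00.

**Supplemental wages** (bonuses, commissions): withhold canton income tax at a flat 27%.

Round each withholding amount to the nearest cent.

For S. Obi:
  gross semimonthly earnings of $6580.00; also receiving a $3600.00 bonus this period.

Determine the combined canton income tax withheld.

$1534.00

Canton Income Tax: taxable = $6580.00
  $224.00 + 10% × ($6580.00 − $3200.00) = $224.00 + 10% × $3380.00 = $562.00
Supplemental (27% flat on bonus): 27% × $3600.00 = $972.00
Total canton income tax: $562.00 + $972.00 = $1534.00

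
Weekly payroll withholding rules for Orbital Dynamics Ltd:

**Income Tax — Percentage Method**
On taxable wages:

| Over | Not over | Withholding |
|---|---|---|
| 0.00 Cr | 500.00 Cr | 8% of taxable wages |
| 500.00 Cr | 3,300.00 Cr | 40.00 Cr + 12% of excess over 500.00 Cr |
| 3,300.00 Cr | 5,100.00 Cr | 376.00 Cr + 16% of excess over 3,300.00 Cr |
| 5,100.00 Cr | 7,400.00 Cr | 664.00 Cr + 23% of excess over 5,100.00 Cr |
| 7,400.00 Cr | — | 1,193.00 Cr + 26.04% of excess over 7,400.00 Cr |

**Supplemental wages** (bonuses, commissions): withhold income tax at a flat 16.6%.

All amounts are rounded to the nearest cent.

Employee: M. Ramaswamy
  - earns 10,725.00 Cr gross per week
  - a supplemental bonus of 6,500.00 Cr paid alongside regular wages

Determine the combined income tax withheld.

Income Tax: taxable = 10,725.00 Cr
  1,193.00 Cr + 26.04% × (10,725.00 Cr − 7,400.00 Cr) = 1,193.00 Cr + 26.04% × 3,325.00 Cr = 2,058.83 Cr
Supplemental (16.6% flat on bonus): 16.6% × 6,500.00 Cr = 1,079.00 Cr
Total income tax: 2,058.83 Cr + 1,079.00 Cr = 3,137.83 Cr

3,137.83 Cr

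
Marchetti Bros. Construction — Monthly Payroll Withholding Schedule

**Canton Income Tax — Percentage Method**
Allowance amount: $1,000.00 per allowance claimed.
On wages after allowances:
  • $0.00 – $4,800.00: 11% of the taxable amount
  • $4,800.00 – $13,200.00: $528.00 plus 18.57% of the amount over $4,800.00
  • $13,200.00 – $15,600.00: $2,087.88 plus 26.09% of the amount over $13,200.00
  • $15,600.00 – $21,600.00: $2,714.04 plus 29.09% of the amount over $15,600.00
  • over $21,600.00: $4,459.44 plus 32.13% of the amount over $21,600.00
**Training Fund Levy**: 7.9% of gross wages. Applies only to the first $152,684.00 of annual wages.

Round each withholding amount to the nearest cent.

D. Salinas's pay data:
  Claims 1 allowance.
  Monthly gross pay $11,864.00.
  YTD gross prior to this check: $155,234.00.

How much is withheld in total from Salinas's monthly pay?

Canton Income Tax: taxable = $11,864.00 − 1×$1,000.00 = $10,864.00
  $528.00 + 18.57% × ($10,864.00 − $4,800.00) = $528.00 + 18.57% × $6,064.00 = $1,654.08
Training Fund Levy: YTD $155,234.00 ≥ cap $152,684.00 → $0.00
Total: $1,654.08 + $0.00 = $1,654.08

$1,654.08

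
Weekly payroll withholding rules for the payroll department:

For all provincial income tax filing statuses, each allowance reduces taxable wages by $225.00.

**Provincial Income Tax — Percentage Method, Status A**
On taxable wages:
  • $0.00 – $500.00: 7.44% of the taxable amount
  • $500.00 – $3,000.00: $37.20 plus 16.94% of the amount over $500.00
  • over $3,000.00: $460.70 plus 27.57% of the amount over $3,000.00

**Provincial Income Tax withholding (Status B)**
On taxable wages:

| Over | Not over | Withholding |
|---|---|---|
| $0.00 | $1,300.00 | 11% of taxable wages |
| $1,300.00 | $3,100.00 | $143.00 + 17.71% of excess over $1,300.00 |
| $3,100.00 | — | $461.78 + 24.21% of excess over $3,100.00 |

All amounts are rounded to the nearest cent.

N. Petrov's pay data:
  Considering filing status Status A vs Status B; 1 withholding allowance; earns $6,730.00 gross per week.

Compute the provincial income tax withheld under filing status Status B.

$1,286.13

Provincial Income Tax (Status B): taxable = $6,730.00 − 1×$225.00 = $6,505.00
  $461.78 + 24.21% × ($6,505.00 − $3,100.00) = $461.78 + 24.21% × $3,405.00 = $1,286.13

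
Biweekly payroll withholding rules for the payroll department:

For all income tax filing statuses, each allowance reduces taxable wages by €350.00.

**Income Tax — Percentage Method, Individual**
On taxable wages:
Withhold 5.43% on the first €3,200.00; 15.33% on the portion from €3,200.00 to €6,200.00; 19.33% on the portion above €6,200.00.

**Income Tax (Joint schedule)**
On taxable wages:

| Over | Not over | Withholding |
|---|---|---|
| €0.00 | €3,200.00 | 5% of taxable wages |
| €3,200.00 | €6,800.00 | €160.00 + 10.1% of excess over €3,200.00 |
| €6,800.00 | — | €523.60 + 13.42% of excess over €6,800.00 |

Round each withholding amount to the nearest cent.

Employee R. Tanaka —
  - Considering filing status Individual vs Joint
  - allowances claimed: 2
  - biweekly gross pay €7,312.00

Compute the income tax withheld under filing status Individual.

Income Tax (Individual): taxable = €7,312.00 − 2×€350.00 = €6,612.00
  €633.66 + 19.33% × (€6,612.00 − €6,200.00) = €633.66 + 19.33% × €412.00 = €713.30

€713.30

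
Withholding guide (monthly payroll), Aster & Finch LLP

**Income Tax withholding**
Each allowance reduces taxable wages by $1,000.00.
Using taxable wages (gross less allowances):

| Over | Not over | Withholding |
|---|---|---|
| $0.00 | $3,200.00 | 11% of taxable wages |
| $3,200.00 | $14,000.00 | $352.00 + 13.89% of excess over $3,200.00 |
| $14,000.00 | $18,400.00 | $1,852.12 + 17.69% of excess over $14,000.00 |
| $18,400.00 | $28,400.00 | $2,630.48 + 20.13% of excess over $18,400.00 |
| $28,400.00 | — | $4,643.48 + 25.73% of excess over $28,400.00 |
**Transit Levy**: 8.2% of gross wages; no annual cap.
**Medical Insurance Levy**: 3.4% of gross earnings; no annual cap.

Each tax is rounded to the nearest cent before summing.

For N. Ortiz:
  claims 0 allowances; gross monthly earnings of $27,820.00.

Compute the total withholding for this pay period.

Income Tax: taxable = $27,820.00
  $2,630.48 + 20.13% × ($27,820.00 − $18,400.00) = $2,630.48 + 20.13% × $9,420.00 = $4,526.73
Transit Levy: 8.2% × $27,820.00 = $2,281.24
Medical Insurance Levy: 3.4% × $27,820.00 = $945.88
Total: $4,526.73 + $2,281.24 + $945.88 = $7,753.85

$7,753.85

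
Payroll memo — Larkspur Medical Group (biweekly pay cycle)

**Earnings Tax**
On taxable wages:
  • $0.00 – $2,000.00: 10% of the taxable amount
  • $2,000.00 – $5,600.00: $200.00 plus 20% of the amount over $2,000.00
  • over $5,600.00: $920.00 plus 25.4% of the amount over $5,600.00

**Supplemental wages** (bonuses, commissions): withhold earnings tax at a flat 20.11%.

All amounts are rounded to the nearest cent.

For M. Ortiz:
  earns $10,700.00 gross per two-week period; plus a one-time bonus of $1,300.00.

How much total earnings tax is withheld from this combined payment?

$2,476.83

Earnings Tax: taxable = $10,700.00
  $920.00 + 25.4% × ($10,700.00 − $5,600.00) = $920.00 + 25.4% × $5,100.00 = $2,215.40
Supplemental (20.11% flat on bonus): 20.11% × $1,300.00 = $261.43
Total earnings tax: $2,215.40 + $261.43 = $2,476.83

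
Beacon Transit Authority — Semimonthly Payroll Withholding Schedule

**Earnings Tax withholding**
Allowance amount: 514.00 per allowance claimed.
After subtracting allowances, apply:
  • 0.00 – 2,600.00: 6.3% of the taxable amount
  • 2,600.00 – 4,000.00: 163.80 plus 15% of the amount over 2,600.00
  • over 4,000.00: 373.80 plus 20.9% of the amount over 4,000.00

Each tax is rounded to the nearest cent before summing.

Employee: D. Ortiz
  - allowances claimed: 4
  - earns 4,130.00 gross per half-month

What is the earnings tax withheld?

Earnings Tax: taxable = 4,130.00 − 4×514.00 = 2,074.00
  6.3% × 2,074.00 = 130.66

130.66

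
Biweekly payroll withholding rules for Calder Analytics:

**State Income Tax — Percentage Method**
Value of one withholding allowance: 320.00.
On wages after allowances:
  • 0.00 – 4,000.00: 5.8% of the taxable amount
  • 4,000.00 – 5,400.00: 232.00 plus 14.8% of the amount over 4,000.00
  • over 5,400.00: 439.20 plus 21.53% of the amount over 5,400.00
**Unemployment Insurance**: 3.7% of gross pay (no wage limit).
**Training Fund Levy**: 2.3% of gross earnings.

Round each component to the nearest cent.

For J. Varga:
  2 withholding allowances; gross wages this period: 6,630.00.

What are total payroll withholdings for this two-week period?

State Income Tax: taxable = 6,630.00 − 2×320.00 = 5,990.00
  439.20 + 21.53% × (5,990.00 − 5,400.00) = 439.20 + 21.53% × 590.00 = 566.23
Unemployment Insurance: 3.7% × 6,630.00 = 245.31
Training Fund Levy: 2.3% × 6,630.00 = 152.49
Total: 566.23 + 245.31 + 152.49 = 964.03

964.03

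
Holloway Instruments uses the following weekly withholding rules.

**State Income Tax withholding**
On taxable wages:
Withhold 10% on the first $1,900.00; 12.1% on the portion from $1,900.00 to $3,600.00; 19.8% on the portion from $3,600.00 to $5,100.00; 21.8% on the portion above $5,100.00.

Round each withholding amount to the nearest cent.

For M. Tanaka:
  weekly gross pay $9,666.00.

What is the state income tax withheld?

State Income Tax: taxable = $9,666.00
  $692.70 + 21.8% × ($9,666.00 − $5,100.00) = $692.70 + 21.8% × $4,566.00 = $1,688.09

$1,688.09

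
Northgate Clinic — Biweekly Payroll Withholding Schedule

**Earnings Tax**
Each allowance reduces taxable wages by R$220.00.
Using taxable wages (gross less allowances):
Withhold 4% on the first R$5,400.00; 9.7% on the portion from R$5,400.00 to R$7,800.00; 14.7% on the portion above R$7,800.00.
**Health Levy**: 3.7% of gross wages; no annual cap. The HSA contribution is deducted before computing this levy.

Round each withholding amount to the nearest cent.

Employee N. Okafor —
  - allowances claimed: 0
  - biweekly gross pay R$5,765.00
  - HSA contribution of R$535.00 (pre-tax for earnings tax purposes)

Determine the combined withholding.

Earnings Tax: taxable = R$5,765.00 − R$535.00 = R$5,230.00
  4% × R$5,230.00 = R$209.20
Health Levy: 3.7% × R$5,230.00 = R$193.51
Total: R$209.20 + R$193.51 = R$402.71

R$402.71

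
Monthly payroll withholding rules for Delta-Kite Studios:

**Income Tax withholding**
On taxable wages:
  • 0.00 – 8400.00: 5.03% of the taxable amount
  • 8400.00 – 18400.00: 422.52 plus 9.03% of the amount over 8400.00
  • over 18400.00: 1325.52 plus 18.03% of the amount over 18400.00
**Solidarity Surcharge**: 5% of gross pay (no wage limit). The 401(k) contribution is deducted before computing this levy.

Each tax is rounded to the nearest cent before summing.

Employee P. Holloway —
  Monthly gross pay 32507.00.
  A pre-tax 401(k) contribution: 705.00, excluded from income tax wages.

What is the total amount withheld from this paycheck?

Income Tax: taxable = 32507.00 − 705.00 = 31802.00
  1325.52 + 18.03% × (31802.00 − 18400.00) = 1325.52 + 18.03% × 13402.00 = 3741.90
Solidarity Surcharge: 5% × 31802.00 = 1590.10
Total: 3741.90 + 1590.10 = 5332.00

5332.00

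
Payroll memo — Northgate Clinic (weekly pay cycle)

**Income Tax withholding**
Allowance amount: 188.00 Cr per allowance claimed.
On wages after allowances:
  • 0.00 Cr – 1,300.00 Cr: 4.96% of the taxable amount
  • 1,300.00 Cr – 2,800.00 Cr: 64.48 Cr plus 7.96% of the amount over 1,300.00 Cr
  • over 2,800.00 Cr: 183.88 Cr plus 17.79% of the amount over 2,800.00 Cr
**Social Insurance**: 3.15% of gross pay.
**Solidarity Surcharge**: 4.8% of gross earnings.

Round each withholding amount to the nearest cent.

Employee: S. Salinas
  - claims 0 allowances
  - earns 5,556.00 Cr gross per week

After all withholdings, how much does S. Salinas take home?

4,440.13 Cr

Income Tax: taxable = 5,556.00 Cr
  183.88 Cr + 17.79% × (5,556.00 Cr − 2,800.00 Cr) = 183.88 Cr + 17.79% × 2,756.00 Cr = 674.17 Cr
Social Insurance: 3.15% × 5,556.00 Cr = 175.01 Cr
Solidarity Surcharge: 4.8% × 5,556.00 Cr = 266.69 Cr
Total withheld: 674.17 Cr + 175.01 Cr + 266.69 Cr = 1,115.87 Cr
Net pay: 5,556.00 Cr − 1,115.87 Cr = 4,440.13 Cr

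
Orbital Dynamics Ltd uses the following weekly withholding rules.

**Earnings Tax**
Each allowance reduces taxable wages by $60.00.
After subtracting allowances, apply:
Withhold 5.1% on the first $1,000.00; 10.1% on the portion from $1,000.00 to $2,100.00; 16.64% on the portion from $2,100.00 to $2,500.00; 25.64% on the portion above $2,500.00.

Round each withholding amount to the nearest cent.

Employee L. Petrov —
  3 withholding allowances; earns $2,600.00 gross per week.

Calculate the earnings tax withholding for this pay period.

Earnings Tax: taxable = $2,600.00 − 3×$60.00 = $2,420.00
  $162.10 + 16.64% × ($2,420.00 − $2,100.00) = $162.10 + 16.64% × $320.00 = $215.35

$215.35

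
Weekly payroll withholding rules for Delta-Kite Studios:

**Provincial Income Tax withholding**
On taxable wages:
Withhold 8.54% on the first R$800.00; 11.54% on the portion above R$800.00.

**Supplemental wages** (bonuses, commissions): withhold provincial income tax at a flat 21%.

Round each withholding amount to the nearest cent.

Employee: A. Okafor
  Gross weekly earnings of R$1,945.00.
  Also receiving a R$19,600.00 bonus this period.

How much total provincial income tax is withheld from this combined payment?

R$4,316.45

Provincial Income Tax: taxable = R$1,945.00
  R$68.32 + 11.54% × (R$1,945.00 − R$800.00) = R$68.32 + 11.54% × R$1,145.00 = R$200.45
Supplemental (21% flat on bonus): 21% × R$19,600.00 = R$4,116.00
Total provincial income tax: R$200.45 + R$4,116.00 = R$4,316.45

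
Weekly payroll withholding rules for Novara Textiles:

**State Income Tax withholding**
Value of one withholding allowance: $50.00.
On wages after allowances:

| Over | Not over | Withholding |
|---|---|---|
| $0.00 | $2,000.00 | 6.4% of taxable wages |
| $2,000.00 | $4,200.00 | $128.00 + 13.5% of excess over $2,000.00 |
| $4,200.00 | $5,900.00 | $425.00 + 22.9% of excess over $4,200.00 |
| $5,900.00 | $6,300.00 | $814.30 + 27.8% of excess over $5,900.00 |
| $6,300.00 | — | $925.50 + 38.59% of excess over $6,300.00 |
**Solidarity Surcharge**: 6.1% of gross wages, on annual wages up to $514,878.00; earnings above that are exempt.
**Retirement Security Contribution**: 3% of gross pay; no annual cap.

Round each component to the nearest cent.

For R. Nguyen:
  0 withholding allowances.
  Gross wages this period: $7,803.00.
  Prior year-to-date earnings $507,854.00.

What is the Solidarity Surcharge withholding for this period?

Solidarity Surcharge: cap $514,878.00 − YTD $507,854.00 = $7,024.00 subject; 6.1% × $7,024.00 = $428.46

$428.46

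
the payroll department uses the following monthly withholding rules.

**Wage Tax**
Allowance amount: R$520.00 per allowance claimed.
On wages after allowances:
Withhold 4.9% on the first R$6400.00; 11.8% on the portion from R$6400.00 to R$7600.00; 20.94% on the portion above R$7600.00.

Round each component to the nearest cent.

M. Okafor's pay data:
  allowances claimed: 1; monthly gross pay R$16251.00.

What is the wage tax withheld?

R$2157.83

Wage Tax: taxable = R$16251.00 − 1×R$520.00 = R$15731.00
  R$455.20 + 20.94% × (R$15731.00 − R$7600.00) = R$455.20 + 20.94% × R$8131.00 = R$2157.83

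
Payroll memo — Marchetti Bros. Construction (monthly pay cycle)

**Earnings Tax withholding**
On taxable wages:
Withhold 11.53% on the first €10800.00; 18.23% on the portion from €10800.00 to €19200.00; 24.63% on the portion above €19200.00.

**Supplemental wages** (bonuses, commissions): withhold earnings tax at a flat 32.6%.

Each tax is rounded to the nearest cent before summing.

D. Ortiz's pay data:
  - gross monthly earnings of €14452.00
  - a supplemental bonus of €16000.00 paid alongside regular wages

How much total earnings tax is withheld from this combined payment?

Earnings Tax: taxable = €14452.00
  €1245.24 + 18.23% × (€14452.00 − €10800.00) = €1245.24 + 18.23% × €3652.00 = €1911.00
Supplemental (32.6% flat on bonus): 32.6% × €16000.00 = €5216.00
Total earnings tax: €1911.00 + €5216.00 = €7127.00

€7127.00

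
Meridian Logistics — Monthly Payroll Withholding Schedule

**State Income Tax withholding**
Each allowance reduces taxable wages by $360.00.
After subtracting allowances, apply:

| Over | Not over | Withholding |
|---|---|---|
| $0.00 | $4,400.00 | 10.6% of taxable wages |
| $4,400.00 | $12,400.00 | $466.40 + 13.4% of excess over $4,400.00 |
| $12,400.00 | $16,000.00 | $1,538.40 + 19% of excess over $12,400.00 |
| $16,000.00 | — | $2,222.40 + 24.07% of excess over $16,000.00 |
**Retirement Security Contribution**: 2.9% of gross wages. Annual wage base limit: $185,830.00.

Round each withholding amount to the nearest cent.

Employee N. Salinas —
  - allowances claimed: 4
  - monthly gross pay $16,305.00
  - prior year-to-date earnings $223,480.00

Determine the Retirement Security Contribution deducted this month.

Retirement Security Contribution: YTD $223,480.00 ≥ cap $185,830.00 → $0.00

$0.00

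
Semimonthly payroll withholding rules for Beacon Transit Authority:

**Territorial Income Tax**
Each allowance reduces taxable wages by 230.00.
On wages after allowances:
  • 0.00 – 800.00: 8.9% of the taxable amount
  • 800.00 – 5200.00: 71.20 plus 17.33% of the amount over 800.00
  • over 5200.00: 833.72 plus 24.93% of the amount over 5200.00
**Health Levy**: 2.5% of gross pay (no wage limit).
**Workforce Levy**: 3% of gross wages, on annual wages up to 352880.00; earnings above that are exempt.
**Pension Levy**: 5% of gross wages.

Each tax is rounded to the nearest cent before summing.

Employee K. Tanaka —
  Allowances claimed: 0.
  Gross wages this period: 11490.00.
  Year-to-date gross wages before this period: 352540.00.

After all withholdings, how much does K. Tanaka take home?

Territorial Income Tax: taxable = 11490.00
  833.72 + 24.93% × (11490.00 − 5200.00) = 833.72 + 24.93% × 6290.00 = 2401.82
Health Levy: 2.5% × 11490.00 = 287.25
Workforce Levy: cap 352880.00 − YTD 352540.00 = 340.00 subject; 3% × 340.00 = 10.20
Pension Levy: 5% × 11490.00 = 574.50
Total withheld: 2401.82 + 287.25 + 10.20 + 574.50 = 3273.77
Net pay: 11490.00 − 3273.77 = 8216.23

8216.23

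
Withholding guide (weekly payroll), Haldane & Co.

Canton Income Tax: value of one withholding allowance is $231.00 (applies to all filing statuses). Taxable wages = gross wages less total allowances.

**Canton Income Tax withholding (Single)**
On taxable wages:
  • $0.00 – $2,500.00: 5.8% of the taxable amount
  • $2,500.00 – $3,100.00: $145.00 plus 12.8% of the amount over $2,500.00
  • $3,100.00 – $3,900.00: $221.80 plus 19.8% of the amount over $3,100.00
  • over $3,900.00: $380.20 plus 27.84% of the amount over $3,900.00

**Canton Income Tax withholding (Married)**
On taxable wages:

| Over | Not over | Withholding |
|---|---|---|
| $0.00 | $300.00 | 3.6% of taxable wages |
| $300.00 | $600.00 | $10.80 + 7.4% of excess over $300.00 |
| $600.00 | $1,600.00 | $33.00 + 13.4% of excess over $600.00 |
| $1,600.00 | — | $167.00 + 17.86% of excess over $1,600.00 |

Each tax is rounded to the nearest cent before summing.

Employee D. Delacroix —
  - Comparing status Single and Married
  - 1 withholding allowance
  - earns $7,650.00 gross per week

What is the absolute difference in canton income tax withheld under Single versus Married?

$153.62

Canton Income Tax (Single): taxable = $7,650.00 − 1×$231.00 = $7,419.00
  $380.20 + 27.84% × ($7,419.00 − $3,900.00) = $380.20 + 27.84% × $3,519.00 = $1,359.89
Canton Income Tax (Married): taxable = $7,650.00 − 1×$231.00 = $7,419.00
  $167.00 + 17.86% × ($7,419.00 − $1,600.00) = $167.00 + 17.86% × $5,819.00 = $1,206.27
Difference: |$1,359.89 − $1,206.27| = $153.62 (higher under Single)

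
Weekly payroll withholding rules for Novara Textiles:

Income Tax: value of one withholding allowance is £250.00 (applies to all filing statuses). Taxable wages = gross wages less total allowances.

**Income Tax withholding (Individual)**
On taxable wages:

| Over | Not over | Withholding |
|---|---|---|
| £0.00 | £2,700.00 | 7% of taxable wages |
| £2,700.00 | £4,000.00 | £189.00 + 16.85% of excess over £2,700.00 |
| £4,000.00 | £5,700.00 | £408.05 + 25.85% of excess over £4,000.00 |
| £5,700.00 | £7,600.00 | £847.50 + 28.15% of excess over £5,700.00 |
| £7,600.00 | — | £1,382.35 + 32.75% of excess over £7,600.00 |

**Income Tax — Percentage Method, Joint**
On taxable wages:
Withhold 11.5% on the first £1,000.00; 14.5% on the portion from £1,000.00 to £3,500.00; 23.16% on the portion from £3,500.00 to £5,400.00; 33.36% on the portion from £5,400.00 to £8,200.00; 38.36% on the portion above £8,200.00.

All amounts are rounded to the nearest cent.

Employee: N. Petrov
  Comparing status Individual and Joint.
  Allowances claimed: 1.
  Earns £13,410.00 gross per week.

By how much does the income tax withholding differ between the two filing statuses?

£551.03

Income Tax (Individual): taxable = £13,410.00 − 1×£250.00 = £13,160.00
  £1,382.35 + 32.75% × (£13,160.00 − £7,600.00) = £1,382.35 + 32.75% × £5,560.00 = £3,203.25
Income Tax (Joint): taxable = £13,410.00 − 1×£250.00 = £13,160.00
  £1,851.62 + 38.36% × (£13,160.00 − £8,200.00) = £1,851.62 + 38.36% × £4,960.00 = £3,754.28
Difference: |£3,203.25 − £3,754.28| = £551.03 (higher under Joint)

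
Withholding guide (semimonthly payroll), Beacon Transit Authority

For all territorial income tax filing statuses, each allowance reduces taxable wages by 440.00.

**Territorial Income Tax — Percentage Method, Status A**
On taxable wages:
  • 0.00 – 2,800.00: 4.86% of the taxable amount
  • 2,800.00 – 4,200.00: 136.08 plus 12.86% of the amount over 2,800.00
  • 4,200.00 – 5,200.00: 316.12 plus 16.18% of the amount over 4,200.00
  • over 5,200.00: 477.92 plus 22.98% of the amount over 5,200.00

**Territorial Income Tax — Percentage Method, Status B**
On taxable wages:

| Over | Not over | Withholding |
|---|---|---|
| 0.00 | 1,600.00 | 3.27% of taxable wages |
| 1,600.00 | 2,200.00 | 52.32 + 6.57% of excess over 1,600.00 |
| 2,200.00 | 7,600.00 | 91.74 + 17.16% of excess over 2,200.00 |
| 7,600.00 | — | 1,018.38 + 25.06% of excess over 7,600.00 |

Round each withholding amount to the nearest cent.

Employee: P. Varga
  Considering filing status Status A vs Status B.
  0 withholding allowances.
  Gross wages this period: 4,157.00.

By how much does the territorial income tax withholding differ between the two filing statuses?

Territorial Income Tax (Status A): taxable = 4,157.00
  136.08 + 12.86% × (4,157.00 − 2,800.00) = 136.08 + 12.86% × 1,357.00 = 310.59
Territorial Income Tax (Status B): taxable = 4,157.00
  91.74 + 17.16% × (4,157.00 − 2,200.00) = 91.74 + 17.16% × 1,957.00 = 427.56
Difference: |310.59 − 427.56| = 116.97 (higher under Status B)

116.97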